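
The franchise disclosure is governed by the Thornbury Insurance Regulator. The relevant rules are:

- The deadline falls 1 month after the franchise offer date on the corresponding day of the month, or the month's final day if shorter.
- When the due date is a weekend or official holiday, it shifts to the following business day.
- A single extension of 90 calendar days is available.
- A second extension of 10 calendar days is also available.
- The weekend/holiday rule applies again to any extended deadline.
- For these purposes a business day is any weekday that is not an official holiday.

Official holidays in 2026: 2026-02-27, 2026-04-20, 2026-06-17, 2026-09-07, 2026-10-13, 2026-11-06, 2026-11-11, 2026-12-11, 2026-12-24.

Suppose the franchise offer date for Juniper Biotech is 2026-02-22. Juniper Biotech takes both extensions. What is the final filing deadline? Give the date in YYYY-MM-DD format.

1 month after 2026-02-22, on the same day of the month, is 2026-03-22.
Because 2026-03-22 is a Sunday, the deadline becomes 2026-03-23 (Monday).
Applying the 90-calendar-day extension: 2026-03-23 + 90 days = 2026-06-21.
2026-06-21 is a Sunday, so it moves to the next business day, 2026-06-22 (Monday).
Add the 10 calendar-day extension to 2026-06-22: 2026-07-02.
Since 2026-07-02 is a Thursday and not a holiday, the date is unchanged.
Final deadline: 2026-07-02.

2026-07-02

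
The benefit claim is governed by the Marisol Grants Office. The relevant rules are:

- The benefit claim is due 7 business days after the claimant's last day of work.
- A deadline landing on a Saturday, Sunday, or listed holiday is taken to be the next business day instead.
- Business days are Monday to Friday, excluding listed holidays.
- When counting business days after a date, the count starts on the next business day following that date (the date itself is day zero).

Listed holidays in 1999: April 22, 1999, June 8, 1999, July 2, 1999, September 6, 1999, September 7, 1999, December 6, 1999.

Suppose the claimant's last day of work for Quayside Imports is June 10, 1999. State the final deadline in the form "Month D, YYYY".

June 21, 1999

Starting the day after June 10, 1999 and counting 7 business days lands on June 21, 1999.
Since June 21, 1999 is a Monday and not a holiday, the date is unchanged.
So the filing is due June 21, 1999.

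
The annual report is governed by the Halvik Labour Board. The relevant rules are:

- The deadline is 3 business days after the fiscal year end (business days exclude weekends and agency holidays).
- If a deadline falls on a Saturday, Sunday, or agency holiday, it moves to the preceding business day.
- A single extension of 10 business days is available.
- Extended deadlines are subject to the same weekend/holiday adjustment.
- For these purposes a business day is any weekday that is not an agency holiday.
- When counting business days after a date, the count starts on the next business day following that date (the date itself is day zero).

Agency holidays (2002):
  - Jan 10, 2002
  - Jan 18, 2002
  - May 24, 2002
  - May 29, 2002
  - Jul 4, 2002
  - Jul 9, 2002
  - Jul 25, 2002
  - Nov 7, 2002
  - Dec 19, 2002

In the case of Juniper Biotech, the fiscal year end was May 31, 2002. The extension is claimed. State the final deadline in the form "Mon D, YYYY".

Starting the day after May 31, 2002 and counting 3 business days lands on Jun 5, 2002.
Jun 5, 2002 (Wednesday) is already a business day.
Applying the 10-business-day extension: 10 business days after Jun 5, 2002 is Jun 19, 2002.
Jun 19, 2002 is a Wednesday and not a listed holiday, so it stands.
Final deadline: Jun 19, 2002.

Jun 19, 2002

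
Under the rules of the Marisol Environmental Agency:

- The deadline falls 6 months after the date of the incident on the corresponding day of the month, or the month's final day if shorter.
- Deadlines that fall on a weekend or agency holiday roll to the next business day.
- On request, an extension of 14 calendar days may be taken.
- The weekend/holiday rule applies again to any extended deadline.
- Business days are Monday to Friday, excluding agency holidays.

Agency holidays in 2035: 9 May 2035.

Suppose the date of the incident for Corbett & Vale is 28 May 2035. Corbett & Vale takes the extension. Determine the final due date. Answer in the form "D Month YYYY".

6 months after 28 May 2035, on the same day of the month, is 28 November 2035.
Since 28 November 2035 is a Wednesday and not a holiday, the date is unchanged.
Add the 14 calendar-day extension to 28 November 2035: 12 December 2035.
12 December 2035 falls on a Wednesday, which is a business day, so no adjustment is needed.
Final deadline: 12 December 2035.

12 December 2035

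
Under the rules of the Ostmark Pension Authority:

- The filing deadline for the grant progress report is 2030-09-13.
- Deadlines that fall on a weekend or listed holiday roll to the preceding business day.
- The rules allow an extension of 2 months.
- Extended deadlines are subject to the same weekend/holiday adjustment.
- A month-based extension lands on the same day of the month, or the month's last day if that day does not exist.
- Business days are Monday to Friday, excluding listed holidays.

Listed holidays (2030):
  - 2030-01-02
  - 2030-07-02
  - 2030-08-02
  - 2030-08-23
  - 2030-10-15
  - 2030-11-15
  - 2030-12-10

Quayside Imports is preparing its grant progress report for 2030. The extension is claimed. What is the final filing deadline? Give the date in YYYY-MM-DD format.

The stated deadline is 2030-09-13.
Since 2030-09-13 is a Friday and not a holiday, the date is unchanged.
The 2 months extension carries 2030-09-13 to 2030-11-13.
Since 2030-11-13 is a Wednesday and not a holiday, the date is unchanged.
Deadline: 2030-11-13.

2030-11-13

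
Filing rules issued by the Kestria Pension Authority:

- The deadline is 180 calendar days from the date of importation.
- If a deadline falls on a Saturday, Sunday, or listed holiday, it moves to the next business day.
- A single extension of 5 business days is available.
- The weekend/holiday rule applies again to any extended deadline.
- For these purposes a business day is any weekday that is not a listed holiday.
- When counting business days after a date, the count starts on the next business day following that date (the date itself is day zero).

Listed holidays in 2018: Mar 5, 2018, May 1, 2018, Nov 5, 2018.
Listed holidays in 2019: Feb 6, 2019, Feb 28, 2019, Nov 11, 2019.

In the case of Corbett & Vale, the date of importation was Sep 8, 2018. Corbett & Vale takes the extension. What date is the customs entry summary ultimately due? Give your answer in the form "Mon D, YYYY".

180 calendar days after Sep 8, 2018 is Mar 7, 2019.
Mar 7, 2019 falls on a Thursday, which is a business day, so no adjustment is needed.
The 5-business-day extension runs from Mar 7, 2019 to Mar 14, 2019.
Mar 14, 2019 falls on a Thursday, which is a business day, so no adjustment is needed.
Deadline: Mar 14, 2019.

Mar 14, 2019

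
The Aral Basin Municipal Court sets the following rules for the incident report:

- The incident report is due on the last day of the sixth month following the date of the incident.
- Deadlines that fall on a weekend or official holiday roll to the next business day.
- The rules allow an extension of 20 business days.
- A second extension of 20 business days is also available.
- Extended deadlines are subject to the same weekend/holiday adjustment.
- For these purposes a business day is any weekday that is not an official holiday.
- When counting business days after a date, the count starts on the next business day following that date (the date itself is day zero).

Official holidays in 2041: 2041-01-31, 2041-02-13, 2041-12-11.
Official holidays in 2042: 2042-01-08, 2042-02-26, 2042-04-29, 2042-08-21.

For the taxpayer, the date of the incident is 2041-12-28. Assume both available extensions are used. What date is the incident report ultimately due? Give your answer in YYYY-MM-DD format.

6 months after 2041-12-28 is June 2042; that month ends on 2042-06-30.
2042-06-30 is a Monday and not a listed holiday, so it stands.
Counting 20 further business days from 2042-06-30 reaches 2042-07-28.
2042-07-28 (Monday) is already a business day.
The 20-business-day extension runs from 2042-07-28 to 2042-08-26.
Since 2042-08-26 is a Tuesday and not a holiday, the date is unchanged.
The final due date is 2042-08-26.

2042-08-26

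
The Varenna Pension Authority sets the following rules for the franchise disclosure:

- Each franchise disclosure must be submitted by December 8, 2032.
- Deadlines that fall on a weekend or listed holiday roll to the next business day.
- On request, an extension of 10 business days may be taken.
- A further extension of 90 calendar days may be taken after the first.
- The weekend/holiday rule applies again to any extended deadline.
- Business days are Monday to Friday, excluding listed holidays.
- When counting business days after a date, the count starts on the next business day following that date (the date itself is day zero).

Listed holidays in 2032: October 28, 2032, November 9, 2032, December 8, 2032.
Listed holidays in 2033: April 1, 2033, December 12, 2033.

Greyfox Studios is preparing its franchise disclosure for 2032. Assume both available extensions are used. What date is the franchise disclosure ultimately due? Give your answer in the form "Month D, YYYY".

The stated deadline is December 8, 2032.
December 8, 2032 is a listed holiday; the next business day is December 9, 2032 (Thursday).
The 10-business-day extension runs from December 9, 2032 to December 23, 2032.
December 23, 2032 falls on a Thursday, which is a business day, so no adjustment is needed.
Add the 90 calendar-day extension to December 23, 2032: March 23, 2033.
March 23, 2033 (Wednesday) is already a business day.
So the filing is due March 23, 2033.

March 23, 2033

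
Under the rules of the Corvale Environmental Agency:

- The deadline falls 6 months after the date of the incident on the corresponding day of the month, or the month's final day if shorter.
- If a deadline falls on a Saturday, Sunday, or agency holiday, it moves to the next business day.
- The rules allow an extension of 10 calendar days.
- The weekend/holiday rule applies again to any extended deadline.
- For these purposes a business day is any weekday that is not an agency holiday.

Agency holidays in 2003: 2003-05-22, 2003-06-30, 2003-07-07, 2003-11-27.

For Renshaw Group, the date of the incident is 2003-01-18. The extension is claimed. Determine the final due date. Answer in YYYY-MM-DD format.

2003-07-28

6 months from 2003-01-18 is 2003-07-18.
2003-07-18 falls on a Friday, which is a business day, so no adjustment is needed.
With the 10-day extension, 2003-07-18 becomes 2003-07-28.
Since 2003-07-28 is a Monday and not a holiday, the date is unchanged.
The final due date is 2003-07-28.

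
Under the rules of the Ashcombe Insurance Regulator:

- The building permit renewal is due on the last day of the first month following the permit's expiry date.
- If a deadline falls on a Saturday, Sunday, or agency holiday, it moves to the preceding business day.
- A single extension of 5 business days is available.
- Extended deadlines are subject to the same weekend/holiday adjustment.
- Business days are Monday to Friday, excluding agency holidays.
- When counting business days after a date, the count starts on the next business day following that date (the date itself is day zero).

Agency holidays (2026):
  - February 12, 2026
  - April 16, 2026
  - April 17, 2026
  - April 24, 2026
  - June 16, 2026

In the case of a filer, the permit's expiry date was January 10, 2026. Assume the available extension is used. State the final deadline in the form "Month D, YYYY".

1 month after January 10, 2026 is February 2026; that month ends on February 28, 2026.
February 28, 2026 is a Saturday, so it moves to the preceding business day, February 27, 2026 (Friday).
The 5-business-day extension runs from February 27, 2026 to March 6, 2026.
Since March 6, 2026 is a Friday and not a holiday, the date is unchanged.
The final due date is March 6, 2026.

March 6, 2026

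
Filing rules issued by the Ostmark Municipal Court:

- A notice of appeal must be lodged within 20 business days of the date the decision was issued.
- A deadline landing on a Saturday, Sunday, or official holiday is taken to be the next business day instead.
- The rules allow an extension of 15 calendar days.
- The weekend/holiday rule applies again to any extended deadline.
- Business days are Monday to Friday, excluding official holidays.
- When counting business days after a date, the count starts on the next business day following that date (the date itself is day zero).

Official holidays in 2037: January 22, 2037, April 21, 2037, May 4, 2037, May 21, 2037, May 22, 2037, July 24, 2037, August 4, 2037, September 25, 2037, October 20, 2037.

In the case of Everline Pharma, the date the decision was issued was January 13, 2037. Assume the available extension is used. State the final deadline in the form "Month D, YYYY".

20 business days after January 13, 2037, excluding weekends and holidays, is February 11, 2037.
Since February 11, 2037 is a Wednesday and not a holiday, the date is unchanged.
The 15-calendar-day extension moves the deadline from February 11, 2037 to February 26, 2037.
February 26, 2037 is a Thursday and not a listed holiday, so it stands.
Final deadline: February 26, 2037.

February 26, 2037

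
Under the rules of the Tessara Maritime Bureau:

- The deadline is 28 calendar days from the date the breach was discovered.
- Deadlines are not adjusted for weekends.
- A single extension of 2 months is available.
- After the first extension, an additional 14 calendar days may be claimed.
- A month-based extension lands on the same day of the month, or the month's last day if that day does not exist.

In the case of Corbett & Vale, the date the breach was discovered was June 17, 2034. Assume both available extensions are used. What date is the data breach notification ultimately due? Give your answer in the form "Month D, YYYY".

From June 17, 2034, 28 calendar days later is July 15, 2034.
No adjustment is made for weekends or holidays, so July 15, 2034 stands.
Applying the 2 months extension: 2 months after July 15, 2034 is September 15, 2034.
September 15, 2034 falls on a Friday. The rules make no weekend/holiday allowance, so it remains September 15, 2034.
The 14-calendar-day extension moves the deadline from September 15, 2034 to September 29, 2034.
September 29, 2034 falls on a Friday. The rules make no weekend/holiday allowance, so it remains September 29, 2034.
Deadline: September 29, 2034.

September 29, 2034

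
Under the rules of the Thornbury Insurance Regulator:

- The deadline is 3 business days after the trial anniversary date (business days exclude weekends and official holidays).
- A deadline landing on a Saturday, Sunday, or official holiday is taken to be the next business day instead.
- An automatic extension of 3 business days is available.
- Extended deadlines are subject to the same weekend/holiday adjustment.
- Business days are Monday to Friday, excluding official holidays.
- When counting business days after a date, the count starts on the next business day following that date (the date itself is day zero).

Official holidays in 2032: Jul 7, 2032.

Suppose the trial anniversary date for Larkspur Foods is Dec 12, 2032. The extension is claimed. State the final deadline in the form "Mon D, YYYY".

Dec 20, 2032

Counting 3 business days after Dec 12, 2032 (skipping weekends and listed holidays) reaches Dec 15, 2032.
Dec 15, 2032 is a Wednesday and not a listed holiday, so it stands.
The 3-business-day extension runs from Dec 15, 2032 to Dec 20, 2032.
Dec 20, 2032 falls on a Monday, which is a business day, so no adjustment is needed.
Deadline: Dec 20, 2032.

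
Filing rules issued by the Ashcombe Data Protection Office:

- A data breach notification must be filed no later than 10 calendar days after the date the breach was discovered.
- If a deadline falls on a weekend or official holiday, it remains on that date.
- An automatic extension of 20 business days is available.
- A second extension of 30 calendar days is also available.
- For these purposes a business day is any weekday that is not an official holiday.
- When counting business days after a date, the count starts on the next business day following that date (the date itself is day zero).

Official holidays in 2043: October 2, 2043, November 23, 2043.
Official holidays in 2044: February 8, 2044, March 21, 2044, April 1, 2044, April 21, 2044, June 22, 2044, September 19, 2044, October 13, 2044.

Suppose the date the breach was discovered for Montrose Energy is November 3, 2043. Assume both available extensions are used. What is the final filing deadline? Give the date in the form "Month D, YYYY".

10 calendar days after November 3, 2043 is November 13, 2043.
No adjustment is made for weekends or holidays, so November 13, 2043 stands.
The 20-business-day extension runs from November 13, 2043 to December 14, 2043.
December 14, 2043 falls on a Monday. The rules make no weekend/holiday allowance, so it remains December 14, 2043.
Applying the 30-calendar-day extension: December 14, 2043 + 30 days = January 13, 2044.
January 13, 2044 falls on a Wednesday. The rules make no weekend/holiday allowance, so it remains January 13, 2044.
Deadline: January 13, 2044.

January 13, 2044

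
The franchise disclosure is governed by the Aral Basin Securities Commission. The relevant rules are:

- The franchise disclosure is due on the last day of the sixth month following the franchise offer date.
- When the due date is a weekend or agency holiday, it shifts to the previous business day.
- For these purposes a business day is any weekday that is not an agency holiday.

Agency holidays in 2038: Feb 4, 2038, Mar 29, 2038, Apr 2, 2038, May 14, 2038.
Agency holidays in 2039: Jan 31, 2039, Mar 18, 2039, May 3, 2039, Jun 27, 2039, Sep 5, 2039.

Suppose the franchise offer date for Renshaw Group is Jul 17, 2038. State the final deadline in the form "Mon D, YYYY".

Jan 28, 2039

6 months after Jul 17, 2038 is January 2039; that month ends on Jan 31, 2039.
Because Jan 31, 2039 is a listed holiday, the deadline becomes Jan 28, 2039 (Friday).
The final due date is Jan 28, 2039.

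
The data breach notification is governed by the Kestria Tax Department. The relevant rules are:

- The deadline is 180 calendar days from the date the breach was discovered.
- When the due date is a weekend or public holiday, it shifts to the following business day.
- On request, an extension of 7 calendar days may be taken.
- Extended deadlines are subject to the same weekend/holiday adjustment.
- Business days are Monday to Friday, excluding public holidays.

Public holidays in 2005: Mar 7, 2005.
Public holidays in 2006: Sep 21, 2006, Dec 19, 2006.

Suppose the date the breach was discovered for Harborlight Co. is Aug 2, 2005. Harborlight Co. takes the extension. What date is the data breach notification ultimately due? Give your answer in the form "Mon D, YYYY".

Trigger date Aug 2, 2005 + 180 calendar days = Jan 29, 2006.
Jan 29, 2006 is a Sunday, so it moves to the next business day, Jan 30, 2006 (Monday).
Add the 7 calendar-day extension to Jan 30, 2006: Feb 6, 2006.
Feb 6, 2006 falls on a Monday, which is a business day, so no adjustment is needed.
So the filing is due Feb 6, 2006.

Feb 6, 2006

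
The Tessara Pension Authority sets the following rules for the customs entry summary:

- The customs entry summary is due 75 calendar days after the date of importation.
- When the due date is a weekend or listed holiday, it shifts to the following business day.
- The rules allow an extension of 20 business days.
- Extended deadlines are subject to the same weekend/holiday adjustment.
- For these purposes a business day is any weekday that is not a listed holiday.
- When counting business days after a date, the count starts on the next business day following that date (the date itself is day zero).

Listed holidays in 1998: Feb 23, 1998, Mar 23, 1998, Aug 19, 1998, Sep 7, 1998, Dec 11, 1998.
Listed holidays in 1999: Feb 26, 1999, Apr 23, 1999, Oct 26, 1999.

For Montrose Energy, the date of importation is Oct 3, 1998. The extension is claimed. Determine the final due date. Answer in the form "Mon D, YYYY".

Jan 14, 1999

Trigger date Oct 3, 1998 + 75 calendar days = Dec 17, 1998.
Since Dec 17, 1998 is a Thursday and not a holiday, the date is unchanged.
The 20-business-day extension runs from Dec 17, 1998 to Jan 14, 1999.
Jan 14, 1999 (Thursday) is already a business day.
So the filing is due Jan 14, 1999.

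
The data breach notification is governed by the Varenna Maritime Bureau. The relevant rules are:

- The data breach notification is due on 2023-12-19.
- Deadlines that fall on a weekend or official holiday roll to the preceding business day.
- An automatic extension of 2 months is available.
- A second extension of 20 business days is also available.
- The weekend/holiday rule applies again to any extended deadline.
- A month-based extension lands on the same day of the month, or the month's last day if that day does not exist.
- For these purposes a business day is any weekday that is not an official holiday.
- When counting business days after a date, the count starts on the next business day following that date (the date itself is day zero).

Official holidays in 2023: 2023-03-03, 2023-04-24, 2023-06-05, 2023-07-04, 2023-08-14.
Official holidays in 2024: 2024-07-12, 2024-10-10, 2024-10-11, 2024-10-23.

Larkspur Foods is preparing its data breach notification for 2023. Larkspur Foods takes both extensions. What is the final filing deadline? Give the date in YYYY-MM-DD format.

The stated deadline is 2023-12-19.
Since 2023-12-19 is a Tuesday and not a holiday, the date is unchanged.
Applying the 2 months extension: 2 months after 2023-12-19 is 2024-02-19.
2024-02-19 is a Monday and not a listed holiday, so it stands.
Applying the 20-business-day extension: 20 business days after 2024-02-19 is 2024-03-18.
2024-03-18 falls on a Monday, which is a business day, so no adjustment is needed.
Final deadline: 2024-03-18.

2024-03-18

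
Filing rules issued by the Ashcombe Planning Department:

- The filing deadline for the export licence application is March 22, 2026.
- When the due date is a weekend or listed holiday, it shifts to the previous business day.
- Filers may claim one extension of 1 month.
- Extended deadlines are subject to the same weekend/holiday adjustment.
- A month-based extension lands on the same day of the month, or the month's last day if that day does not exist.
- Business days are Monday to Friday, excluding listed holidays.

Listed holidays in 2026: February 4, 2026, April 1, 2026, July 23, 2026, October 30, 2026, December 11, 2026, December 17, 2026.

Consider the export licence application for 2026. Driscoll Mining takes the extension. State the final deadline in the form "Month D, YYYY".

April 20, 2026

Start from the fixed due date, March 22, 2026.
March 22, 2026 falls on a Sunday. Rolling to the preceding business day gives March 20, 2026, a Friday.
Applying the 1 month extension: 1 month after March 20, 2026 is April 20, 2026.
April 20, 2026 falls on a Monday, which is a business day, so no adjustment is needed.
Final deadline: April 20, 2026.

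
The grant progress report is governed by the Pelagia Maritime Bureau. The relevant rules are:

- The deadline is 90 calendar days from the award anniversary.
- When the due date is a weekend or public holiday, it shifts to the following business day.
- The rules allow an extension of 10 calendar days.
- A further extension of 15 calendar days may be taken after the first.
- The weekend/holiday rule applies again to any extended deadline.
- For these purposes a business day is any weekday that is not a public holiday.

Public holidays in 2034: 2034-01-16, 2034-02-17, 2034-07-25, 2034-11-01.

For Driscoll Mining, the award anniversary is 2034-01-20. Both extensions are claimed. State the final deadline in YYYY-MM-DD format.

Trigger date 2034-01-20 + 90 calendar days = 2034-04-20.
2034-04-20 (Thursday) is already a business day.
With the 10-day extension, 2034-04-20 becomes 2034-04-30.
2034-04-30 is a Sunday, so it moves to the next business day, 2034-05-01 (Monday).
Applying the 15-calendar-day extension: 2034-05-01 + 15 days = 2034-05-16.
Since 2034-05-16 is a Tuesday and not a holiday, the date is unchanged.
Deadline: 2034-05-16.

2034-05-16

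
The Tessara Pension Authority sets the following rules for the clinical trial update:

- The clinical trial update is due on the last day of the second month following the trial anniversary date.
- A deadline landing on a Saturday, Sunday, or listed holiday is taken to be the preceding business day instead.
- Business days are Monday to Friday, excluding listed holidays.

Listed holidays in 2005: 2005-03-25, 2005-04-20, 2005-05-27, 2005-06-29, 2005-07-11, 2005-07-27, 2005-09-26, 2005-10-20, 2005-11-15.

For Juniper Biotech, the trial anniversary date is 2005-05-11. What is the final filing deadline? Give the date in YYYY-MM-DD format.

2 months after 2005-05-11 falls in July 2005; the last day of that month is 2005-07-31.
2005-07-31 falls on a Sunday. Rolling to the preceding business day gives 2005-07-29, a Friday.
The final due date is 2005-07-29.

2005-07-29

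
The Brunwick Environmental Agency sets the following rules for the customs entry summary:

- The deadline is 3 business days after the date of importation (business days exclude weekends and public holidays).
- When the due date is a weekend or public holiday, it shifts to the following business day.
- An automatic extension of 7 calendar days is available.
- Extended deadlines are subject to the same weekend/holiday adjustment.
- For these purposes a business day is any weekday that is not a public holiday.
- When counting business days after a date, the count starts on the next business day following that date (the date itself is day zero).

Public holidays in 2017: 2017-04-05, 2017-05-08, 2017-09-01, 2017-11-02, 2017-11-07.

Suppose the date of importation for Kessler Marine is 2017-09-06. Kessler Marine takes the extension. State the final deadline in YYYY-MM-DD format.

Counting 3 business days after 2017-09-06 (skipping weekends and listed holidays) reaches 2017-09-11.
2017-09-11 falls on a Monday, which is a business day, so no adjustment is needed.
Applying the 7-calendar-day extension: 2017-09-11 + 7 days = 2017-09-18.
2017-09-18 is a Monday and not a listed holiday, so it stands.
Deadline: 2017-09-18.

2017-09-18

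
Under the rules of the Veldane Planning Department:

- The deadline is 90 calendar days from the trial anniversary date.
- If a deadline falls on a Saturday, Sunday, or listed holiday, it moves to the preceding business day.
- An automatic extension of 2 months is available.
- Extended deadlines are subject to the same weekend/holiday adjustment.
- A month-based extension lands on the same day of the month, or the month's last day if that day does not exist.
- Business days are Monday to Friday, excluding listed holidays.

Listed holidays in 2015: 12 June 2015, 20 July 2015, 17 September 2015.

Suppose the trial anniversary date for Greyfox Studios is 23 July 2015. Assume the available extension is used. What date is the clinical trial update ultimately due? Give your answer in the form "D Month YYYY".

From 23 July 2015, 90 calendar days later is 21 October 2015.
Since 21 October 2015 is a Wednesday and not a holiday, the date is unchanged.
Add 2 months to 21 October 2015: 21 December 2015.
21 December 2015 is a Monday and not a listed holiday, so it stands.
So the filing is due 21 December 2015.

21 December 2015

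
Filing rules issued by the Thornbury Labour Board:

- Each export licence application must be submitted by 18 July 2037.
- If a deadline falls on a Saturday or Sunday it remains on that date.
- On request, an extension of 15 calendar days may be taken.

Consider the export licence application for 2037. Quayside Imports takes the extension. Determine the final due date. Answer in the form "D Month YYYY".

2 August 2037

The stated deadline is 18 July 2037.
No adjustment is made for weekends or holidays, so 18 July 2037 stands.
Applying the 15-calendar-day extension: 18 July 2037 + 15 days = 2 August 2037.
2 August 2037 falls on a Sunday. The rules make no weekend/holiday allowance, so it remains 2 August 2037.
The final due date is 2 August 2037.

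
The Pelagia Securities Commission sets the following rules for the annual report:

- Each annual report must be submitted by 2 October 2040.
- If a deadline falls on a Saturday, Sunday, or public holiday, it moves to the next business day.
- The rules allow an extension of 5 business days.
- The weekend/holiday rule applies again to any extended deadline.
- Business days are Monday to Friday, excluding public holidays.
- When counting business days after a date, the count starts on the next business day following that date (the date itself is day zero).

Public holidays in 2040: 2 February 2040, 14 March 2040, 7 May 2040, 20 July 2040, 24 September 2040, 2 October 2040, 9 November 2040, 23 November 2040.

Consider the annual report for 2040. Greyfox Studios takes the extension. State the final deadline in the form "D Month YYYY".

10 October 2040

The statutory due date is 2 October 2040.
2 October 2040 is a listed holiday; the next business day is 3 October 2040 (Wednesday).
Counting 5 further business days from 3 October 2040 reaches 10 October 2040.
10 October 2040 falls on a Wednesday, which is a business day, so no adjustment is needed.
So the filing is due 10 October 2040.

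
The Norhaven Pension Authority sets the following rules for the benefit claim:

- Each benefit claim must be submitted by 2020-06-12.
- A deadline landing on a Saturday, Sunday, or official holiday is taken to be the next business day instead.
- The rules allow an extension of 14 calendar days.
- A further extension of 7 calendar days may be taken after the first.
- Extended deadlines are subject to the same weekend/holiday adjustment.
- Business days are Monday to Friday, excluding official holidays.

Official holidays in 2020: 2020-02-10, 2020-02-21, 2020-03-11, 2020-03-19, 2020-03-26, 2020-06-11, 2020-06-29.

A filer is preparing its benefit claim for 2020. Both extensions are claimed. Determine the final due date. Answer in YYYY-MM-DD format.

Start from the fixed due date, 2020-06-12.
2020-06-12 is a Friday and not a listed holiday, so it stands.
The 14-calendar-day extension moves the deadline from 2020-06-12 to 2020-06-26.
Since 2020-06-26 is a Friday and not a holiday, the date is unchanged.
With the 7-day extension, 2020-06-26 becomes 2020-07-03.
2020-07-03 falls on a Friday, which is a business day, so no adjustment is needed.
The final due date is 2020-07-03.

2020-07-03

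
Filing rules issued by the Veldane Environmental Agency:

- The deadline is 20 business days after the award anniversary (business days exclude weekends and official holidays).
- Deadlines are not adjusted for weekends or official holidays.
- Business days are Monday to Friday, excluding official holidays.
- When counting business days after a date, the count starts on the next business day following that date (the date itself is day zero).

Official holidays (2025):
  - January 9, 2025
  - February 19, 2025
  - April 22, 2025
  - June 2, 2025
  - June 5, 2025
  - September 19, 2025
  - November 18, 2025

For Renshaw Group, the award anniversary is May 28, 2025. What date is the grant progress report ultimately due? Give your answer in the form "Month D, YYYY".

Starting the day after May 28, 2025 and counting 20 business days lands on June 27, 2025.
June 27, 2025 falls on a Friday. The rules make no weekend/holiday allowance, so it remains June 27, 2025.
Final deadline: June 27, 2025.

June 27, 2025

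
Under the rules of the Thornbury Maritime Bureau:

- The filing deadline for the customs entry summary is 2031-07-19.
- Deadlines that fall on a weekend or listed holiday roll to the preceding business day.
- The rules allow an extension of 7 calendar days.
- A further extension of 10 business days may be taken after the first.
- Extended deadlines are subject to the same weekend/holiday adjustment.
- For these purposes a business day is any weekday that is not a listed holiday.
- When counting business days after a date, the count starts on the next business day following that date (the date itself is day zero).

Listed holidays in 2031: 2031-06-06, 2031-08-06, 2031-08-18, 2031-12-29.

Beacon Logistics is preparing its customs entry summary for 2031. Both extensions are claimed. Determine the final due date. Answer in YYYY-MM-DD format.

Start from the fixed due date, 2031-07-19.
Because 2031-07-19 is a Saturday, the deadline becomes 2031-07-18 (Friday).
With the 7-day extension, 2031-07-18 becomes 2031-07-25.
Since 2031-07-25 is a Friday and not a holiday, the date is unchanged.
The 10-business-day extension runs from 2031-07-25 to 2031-08-11.
2031-08-11 falls on a Monday, which is a business day, so no adjustment is needed.
Final deadline: 2031-08-11.

2031-08-11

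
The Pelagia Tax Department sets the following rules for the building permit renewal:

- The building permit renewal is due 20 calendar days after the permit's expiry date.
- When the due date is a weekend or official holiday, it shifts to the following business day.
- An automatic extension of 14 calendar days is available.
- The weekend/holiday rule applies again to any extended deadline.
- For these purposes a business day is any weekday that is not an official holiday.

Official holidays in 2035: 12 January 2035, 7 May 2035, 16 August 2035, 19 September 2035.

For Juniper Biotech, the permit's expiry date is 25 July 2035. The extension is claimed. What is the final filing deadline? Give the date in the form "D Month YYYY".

From 25 July 2035, 20 calendar days later is 14 August 2035.
14 August 2035 falls on a Tuesday, which is a business day, so no adjustment is needed.
Applying the 14-calendar-day extension: 14 August 2035 + 14 days = 28 August 2035.
28 August 2035 is a Tuesday and not a listed holiday, so it stands.
Final deadline: 28 August 2035.

28 August 2035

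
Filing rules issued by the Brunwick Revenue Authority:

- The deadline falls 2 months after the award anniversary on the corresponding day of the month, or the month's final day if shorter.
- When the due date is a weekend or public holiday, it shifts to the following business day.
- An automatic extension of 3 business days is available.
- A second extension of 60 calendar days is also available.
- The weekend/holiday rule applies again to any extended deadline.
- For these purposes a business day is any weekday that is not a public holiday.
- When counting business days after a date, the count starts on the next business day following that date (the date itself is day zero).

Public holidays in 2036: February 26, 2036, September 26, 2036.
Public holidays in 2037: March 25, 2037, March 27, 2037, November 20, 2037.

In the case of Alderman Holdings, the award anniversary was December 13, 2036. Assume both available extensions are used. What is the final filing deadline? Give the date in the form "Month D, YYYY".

2 months from December 13, 2036 is February 13, 2037.
Since February 13, 2037 is a Friday and not a holiday, the date is unchanged.
Applying the 3-business-day extension: 3 business days after February 13, 2037 is February 18, 2037.
February 18, 2037 is a Wednesday and not a listed holiday, so it stands.
The 60-calendar-day extension moves the deadline from February 18, 2037 to April 19, 2037.
April 19, 2037 is a Sunday, so it moves to the next business day, April 20, 2037 (Monday).
Final deadline: April 20, 2037.

April 20, 2037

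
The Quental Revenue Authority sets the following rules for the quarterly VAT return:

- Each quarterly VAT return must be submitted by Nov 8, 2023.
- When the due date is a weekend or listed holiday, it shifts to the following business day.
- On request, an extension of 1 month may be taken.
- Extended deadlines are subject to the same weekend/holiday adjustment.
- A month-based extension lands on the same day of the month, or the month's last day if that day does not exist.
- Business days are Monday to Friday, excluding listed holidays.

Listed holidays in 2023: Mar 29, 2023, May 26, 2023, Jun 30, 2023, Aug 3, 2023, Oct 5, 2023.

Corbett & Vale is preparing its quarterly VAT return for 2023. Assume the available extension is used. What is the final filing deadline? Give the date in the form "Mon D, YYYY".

The statutory due date is Nov 8, 2023.
Nov 8, 2023 falls on a Wednesday, which is a business day, so no adjustment is needed.
Applying the 1 month extension: 1 month after Nov 8, 2023 is Dec 8, 2023.
Since Dec 8, 2023 is a Friday and not a holiday, the date is unchanged.
Final deadline: Dec 8, 2023.

Dec 8, 2023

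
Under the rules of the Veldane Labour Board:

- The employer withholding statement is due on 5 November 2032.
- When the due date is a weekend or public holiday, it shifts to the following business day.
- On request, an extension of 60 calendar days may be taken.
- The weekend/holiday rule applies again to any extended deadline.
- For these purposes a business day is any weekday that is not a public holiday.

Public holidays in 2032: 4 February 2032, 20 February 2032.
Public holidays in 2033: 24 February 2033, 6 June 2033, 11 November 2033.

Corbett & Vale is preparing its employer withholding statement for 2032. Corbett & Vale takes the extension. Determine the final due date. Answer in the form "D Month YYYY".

The stated deadline is 5 November 2032.
Since 5 November 2032 is a Friday and not a holiday, the date is unchanged.
With the 60-day extension, 5 November 2032 becomes 4 January 2033.
4 January 2033 is a Tuesday and not a listed holiday, so it stands.
So the filing is due 4 January 2033.

4 January 2033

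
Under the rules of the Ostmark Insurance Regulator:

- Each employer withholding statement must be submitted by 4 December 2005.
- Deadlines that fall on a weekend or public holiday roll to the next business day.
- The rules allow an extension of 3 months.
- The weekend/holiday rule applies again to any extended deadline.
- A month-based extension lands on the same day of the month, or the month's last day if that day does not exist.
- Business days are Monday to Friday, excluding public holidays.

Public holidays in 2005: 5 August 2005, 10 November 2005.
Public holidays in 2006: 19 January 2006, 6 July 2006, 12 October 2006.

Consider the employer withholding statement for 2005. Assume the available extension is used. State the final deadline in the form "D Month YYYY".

The stated deadline is 4 December 2005.
4 December 2005 falls on a Sunday. Rolling to the next business day gives 5 December 2005, a Monday.
The 3 months extension carries 5 December 2005 to 5 March 2006.
Because 5 March 2006 is a Sunday, the deadline becomes 6 March 2006 (Monday).
Deadline: 6 March 2006.

6 March 2006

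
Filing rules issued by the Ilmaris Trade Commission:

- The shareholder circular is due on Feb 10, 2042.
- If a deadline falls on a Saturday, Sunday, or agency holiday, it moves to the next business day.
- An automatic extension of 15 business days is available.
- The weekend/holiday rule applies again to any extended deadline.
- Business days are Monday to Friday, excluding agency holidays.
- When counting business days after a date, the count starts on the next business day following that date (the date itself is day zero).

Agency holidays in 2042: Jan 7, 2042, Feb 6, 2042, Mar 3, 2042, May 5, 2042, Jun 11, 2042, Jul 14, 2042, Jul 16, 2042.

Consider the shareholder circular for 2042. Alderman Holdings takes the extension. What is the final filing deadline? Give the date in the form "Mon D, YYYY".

Mar 4, 2042

The stated deadline is Feb 10, 2042.
Since Feb 10, 2042 is a Monday and not a holiday, the date is unchanged.
The 15-business-day extension runs from Feb 10, 2042 to Mar 4, 2042.
Mar 4, 2042 is a Tuesday and not a listed holiday, so it stands.
The final due date is Mar 4, 2042.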